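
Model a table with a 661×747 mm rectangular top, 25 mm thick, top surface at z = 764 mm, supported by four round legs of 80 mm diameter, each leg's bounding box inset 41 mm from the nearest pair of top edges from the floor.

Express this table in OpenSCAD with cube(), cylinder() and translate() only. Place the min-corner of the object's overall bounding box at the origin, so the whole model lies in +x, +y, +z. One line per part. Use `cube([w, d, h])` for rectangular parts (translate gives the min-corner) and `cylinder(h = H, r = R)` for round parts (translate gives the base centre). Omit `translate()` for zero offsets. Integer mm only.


translate([0, 0, 739]) cube([661, 747, 25]);
translate([81, 81, 0]) cylinder(h = 739, r = 40);
translate([580, 81, 0]) cylinder(h = 739, r = 40);
translate([81, 666, 0]) cylinder(h = 739, r = 40);
translate([580, 666, 0]) cylinder(h = 739, r = 40);


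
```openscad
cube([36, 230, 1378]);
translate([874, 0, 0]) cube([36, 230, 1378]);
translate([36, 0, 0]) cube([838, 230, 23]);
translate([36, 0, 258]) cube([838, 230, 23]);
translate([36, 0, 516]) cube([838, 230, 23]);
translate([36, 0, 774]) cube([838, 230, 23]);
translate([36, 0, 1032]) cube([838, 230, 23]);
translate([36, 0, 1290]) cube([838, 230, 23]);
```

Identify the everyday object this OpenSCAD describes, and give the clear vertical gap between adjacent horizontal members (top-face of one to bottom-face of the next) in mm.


A bookshelf. The clear shelf gap is 235 mm.

Two tall side panels with 6 horizontal boards between them — a bookshelf. The first two shelf undersides are at z = 0 and z = 258; with shelf thickness 23, the clear gap is 258 − 0 − 23 = 235 mm.


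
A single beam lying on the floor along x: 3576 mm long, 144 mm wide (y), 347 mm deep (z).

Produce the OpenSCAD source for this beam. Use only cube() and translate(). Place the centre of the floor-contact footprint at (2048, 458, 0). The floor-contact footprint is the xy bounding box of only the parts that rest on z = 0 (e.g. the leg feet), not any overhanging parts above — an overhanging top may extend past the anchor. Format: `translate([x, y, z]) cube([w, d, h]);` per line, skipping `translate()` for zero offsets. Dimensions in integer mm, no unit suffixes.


translate([260, 386, 0]) cube([3576, 144, 347]);


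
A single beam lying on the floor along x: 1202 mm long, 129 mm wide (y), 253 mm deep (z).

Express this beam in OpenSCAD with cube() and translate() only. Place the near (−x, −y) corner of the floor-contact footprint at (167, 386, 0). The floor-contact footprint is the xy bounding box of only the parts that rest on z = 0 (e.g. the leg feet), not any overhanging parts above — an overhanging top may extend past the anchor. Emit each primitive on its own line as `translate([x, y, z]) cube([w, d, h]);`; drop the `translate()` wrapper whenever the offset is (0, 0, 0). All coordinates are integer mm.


translate([167, 386, 0]) cube([1202, 129, 253]);


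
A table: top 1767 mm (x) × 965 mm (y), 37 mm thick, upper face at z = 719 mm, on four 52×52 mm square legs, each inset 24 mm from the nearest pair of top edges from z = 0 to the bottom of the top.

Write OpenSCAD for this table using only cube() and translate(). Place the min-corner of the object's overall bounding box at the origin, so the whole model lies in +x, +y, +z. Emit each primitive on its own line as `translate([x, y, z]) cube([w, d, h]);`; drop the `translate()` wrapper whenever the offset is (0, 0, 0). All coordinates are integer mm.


// leg_h = 719 - 37 = 682
translate([0, 0, 682]) cube([1767, 965, 37]);
translate([24, 24, 0]) cube([52, 52, 682]);
translate([1691, 24, 0]) cube([52, 52, 682]);
translate([24, 889, 0]) cube([52, 52, 682]);
translate([1691, 889, 0]) cube([52, 52, 682]);


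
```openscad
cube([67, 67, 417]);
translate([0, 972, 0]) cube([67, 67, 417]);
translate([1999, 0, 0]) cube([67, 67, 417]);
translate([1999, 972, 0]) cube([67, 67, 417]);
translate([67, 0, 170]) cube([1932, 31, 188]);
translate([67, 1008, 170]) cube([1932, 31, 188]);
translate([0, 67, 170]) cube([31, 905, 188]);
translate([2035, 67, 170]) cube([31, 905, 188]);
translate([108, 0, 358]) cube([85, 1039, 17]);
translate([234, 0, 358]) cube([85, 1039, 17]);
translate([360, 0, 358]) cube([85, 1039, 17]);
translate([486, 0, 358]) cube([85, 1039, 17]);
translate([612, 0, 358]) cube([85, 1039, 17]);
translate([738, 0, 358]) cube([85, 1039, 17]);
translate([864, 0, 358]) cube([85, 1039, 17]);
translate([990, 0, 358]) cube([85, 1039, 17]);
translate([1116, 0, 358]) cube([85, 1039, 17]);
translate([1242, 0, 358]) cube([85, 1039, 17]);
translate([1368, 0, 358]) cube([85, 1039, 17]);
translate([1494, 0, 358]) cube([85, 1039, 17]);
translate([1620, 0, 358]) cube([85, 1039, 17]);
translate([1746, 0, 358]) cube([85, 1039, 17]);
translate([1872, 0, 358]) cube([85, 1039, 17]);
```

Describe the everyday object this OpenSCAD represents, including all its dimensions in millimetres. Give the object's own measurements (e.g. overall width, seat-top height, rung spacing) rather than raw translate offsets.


A bed frame 2066 mm long (x) by 1039 mm wide (y). Four 67×67 mm corner posts, 417 mm tall, at the corners of the footprint. Four rails of 31 mm thickness and 188 mm height run between adjacent posts with their undersides at z = 170 mm, their outer faces flush with the outside of the frame (the two x-running rails run between the posts' inner faces; the two y-running rails run between the posts' inner faces). 15 slats, each 85 mm wide (x) and 17 mm thick, lie across the top of the two x-running rails, running the full 1039 mm width of the frame in y; along x they sit between the end posts with a 41 mm gap after the −x posts and between neighbouring slats, leaving 42 mm before the +x posts.


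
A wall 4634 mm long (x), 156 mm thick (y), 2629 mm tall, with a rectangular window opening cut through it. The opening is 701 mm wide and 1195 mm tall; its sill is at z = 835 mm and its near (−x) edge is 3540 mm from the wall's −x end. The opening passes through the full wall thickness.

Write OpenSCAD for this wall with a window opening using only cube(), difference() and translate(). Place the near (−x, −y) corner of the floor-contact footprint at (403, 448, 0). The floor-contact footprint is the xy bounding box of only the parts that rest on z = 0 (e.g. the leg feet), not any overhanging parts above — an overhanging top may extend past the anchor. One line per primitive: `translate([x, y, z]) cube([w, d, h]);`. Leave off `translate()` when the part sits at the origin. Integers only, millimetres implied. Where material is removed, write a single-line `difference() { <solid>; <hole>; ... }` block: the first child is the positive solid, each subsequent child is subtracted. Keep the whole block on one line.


difference() { translate([403, 448, 0]) cube([4634, 156, 2629]); translate([3943, 448, 835]) cube([701, 156, 1195]); }


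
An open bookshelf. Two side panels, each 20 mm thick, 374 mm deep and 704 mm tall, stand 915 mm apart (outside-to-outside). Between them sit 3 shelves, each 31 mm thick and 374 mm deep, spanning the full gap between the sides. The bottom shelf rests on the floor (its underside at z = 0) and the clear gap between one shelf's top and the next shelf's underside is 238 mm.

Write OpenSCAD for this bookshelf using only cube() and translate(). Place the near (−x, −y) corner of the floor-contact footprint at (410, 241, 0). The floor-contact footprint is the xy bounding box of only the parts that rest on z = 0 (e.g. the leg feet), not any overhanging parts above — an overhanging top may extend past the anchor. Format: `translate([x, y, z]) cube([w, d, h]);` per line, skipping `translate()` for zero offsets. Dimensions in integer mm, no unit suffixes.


translate([410, 241, 0]) cube([20, 374, 704]);
translate([1305, 241, 0]) cube([20, 374, 704]);
translate([430, 241, 0]) cube([875, 374, 31]);
translate([430, 241, 269]) cube([875, 374, 31]);
translate([430, 241, 538]) cube([875, 374, 31]);


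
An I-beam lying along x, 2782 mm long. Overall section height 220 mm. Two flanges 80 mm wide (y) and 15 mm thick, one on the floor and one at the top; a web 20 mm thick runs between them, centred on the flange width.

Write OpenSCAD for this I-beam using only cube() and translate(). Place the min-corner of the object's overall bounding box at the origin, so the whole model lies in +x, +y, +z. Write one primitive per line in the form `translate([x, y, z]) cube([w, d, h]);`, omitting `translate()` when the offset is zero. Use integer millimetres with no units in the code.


cube([2782, 80, 15]);
translate([0, 30, 15]) cube([2782, 20, 190]);
translate([0, 0, 205]) cube([2782, 80, 15]);


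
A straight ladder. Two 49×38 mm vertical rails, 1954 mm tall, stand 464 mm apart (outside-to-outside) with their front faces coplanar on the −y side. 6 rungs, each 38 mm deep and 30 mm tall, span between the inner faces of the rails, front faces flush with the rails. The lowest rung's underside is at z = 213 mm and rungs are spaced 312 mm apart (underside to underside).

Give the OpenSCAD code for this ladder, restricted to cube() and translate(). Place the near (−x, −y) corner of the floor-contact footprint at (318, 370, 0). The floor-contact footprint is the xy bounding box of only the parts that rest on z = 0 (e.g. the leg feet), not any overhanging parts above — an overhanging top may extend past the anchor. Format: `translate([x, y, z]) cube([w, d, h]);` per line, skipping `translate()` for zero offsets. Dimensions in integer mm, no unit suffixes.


translate([318, 370, 0]) cube([49, 38, 1954]);
translate([733, 370, 0]) cube([49, 38, 1954]);
translate([367, 370, 213]) cube([366, 38, 30]);
translate([367, 370, 525]) cube([366, 38, 30]);
translate([367, 370, 837]) cube([366, 38, 30]);
translate([367, 370, 1149]) cube([366, 38, 30]);
translate([367, 370, 1461]) cube([366, 38, 30]);
translate([367, 370, 1773]) cube([366, 38, 30]);


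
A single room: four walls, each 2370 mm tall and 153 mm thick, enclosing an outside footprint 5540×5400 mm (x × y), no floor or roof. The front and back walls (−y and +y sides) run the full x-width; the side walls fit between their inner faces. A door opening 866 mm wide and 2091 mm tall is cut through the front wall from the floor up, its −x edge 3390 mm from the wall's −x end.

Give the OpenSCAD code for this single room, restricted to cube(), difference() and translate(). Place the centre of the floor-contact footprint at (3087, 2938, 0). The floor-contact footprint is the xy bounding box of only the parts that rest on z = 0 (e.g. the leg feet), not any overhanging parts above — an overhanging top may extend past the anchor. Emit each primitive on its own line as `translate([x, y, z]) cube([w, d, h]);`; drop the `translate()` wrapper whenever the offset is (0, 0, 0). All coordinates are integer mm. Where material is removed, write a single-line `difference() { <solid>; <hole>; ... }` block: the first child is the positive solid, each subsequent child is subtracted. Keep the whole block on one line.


difference() { translate([317, 238, 0]) cube([5540, 153, 2370]); translate([3707, 238, 0]) cube([866, 153, 2091]); }
translate([317, 5485, 0]) cube([5540, 153, 2370]);
translate([317, 391, 0]) cube([153, 5094, 2370]);
translate([5704, 391, 0]) cube([153, 5094, 2370]);


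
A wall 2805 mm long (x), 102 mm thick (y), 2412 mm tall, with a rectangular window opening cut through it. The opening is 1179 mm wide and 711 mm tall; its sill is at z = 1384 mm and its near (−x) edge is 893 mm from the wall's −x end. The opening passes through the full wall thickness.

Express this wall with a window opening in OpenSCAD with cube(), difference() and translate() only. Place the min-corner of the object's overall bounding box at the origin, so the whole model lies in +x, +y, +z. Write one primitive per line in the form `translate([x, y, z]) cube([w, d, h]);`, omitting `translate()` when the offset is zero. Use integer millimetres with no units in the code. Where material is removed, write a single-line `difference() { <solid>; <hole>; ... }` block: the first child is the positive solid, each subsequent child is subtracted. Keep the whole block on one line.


difference() { cube([2805, 102, 2412]); translate([893, 0, 1384]) cube([1179, 102, 711]); }


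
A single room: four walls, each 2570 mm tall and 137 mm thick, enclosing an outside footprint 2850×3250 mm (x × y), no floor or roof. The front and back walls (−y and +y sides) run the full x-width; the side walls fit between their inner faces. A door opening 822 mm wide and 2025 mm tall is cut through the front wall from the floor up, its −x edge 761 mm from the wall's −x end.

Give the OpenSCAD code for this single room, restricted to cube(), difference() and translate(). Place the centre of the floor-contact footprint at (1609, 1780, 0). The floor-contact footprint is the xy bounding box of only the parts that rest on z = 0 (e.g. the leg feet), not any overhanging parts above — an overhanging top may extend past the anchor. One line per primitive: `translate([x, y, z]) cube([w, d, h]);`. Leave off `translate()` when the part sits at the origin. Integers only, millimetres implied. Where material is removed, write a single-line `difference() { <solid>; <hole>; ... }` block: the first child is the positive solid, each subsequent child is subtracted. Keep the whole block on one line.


difference() { translate([184, 155, 0]) cube([2850, 137, 2570]); translate([945, 155, 0]) cube([822, 137, 2025]); }
translate([184, 3268, 0]) cube([2850, 137, 2570]);
translate([184, 292, 0]) cube([137, 2976, 2570]);
translate([2897, 292, 0]) cube([137, 2976, 2570]);


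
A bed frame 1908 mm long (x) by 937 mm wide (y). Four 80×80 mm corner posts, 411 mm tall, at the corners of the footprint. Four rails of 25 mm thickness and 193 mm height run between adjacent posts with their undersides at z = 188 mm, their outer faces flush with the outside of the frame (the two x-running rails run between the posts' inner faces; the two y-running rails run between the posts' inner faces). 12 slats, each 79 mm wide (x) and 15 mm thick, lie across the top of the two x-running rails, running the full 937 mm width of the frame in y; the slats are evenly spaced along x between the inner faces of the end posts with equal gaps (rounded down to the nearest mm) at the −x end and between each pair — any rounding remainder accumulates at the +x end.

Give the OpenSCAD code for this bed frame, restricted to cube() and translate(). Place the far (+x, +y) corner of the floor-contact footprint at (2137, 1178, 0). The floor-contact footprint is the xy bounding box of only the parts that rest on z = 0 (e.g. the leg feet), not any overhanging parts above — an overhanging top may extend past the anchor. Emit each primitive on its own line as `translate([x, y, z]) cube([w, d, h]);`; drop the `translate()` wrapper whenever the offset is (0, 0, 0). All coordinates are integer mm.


// slat z = rail_z + rail_h = 188 + 193 = 381
// slat gap = ⌊(1748 − 12·79) / 13⌋ = 61
translate([229, 241, 0]) cube([80, 80, 411]);
translate([229, 1098, 0]) cube([80, 80, 411]);
translate([2057, 241, 0]) cube([80, 80, 411]);
translate([2057, 1098, 0]) cube([80, 80, 411]);
translate([309, 241, 188]) cube([1748, 25, 193]);
translate([309, 1153, 188]) cube([1748, 25, 193]);
translate([229, 321, 188]) cube([25, 777, 193]);
translate([2112, 321, 188]) cube([25, 777, 193]);
translate([370, 241, 381]) cube([79, 937, 15]);
translate([510, 241, 381]) cube([79, 937, 15]);
translate([650, 241, 381]) cube([79, 937, 15]);
translate([790, 241, 381]) cube([79, 937, 15]);
translate([930, 241, 381]) cube([79, 937, 15]);
translate([1070, 241, 381]) cube([79, 937, 15]);
translate([1210, 241, 381]) cube([79, 937, 15]);
translate([1350, 241, 381]) cube([79, 937, 15]);
translate([1490, 241, 381]) cube([79, 937, 15]);
translate([1630, 241, 381]) cube([79, 937, 15]);
translate([1770, 241, 381]) cube([79, 937, 15]);
translate([1910, 241, 381]) cube([79, 937, 15]);


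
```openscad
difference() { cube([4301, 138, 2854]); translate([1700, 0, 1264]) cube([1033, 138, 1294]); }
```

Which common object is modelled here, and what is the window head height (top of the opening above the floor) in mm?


A wall with a window opening. The window head height is 2558 mm.

A wall with a rectangular opening subtracted — a window. Sill at z = 1264, opening 1294 mm tall, so the head is at 1264 + 1294 = 2558 mm.


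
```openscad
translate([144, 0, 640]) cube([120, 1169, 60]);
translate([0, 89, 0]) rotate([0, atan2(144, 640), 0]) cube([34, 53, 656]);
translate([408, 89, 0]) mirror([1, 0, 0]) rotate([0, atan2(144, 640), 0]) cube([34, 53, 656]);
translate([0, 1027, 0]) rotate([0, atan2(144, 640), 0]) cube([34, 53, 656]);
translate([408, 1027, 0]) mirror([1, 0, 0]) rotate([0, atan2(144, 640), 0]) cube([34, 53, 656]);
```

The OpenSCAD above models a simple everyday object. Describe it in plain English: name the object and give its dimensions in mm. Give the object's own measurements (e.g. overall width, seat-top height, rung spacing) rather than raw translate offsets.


A sawhorse. A 120×1169×60 mm beam (x, y, z) sits on two A-frame leg pairs. Each pair is two raked legs of 34×53 mm section (53 mm along y) splaying symmetrically in x. Each leg rises 640 mm vertically over 144 mm of horizontal reach and is 656 mm long along its own axis. Every leg's outer bottom edge rests on the floor and its outer top edge meets a bottom edge of the beam — the left legs (tilting toward +x) meet the beam's −x bottom edge, the right legs (their mirror images, tilting toward −x) meet its +x bottom edge — so the leg tops tuck under the beam, the beam's underside is 640 mm above the floor, and the feet are 408 mm apart outside-to-outside with the beam centred between them. The two leg pairs are set in 89 mm from either end of the beam.


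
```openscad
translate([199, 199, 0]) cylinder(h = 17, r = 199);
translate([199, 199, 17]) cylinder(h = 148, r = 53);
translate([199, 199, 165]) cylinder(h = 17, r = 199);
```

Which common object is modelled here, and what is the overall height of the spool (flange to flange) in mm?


A spool. The overall height is 182 mm.

Three coaxial cylinders, large–small–large — a spool. Two 17 mm flanges and a 148 mm core give 17 + 148 + 17 = 182 mm.


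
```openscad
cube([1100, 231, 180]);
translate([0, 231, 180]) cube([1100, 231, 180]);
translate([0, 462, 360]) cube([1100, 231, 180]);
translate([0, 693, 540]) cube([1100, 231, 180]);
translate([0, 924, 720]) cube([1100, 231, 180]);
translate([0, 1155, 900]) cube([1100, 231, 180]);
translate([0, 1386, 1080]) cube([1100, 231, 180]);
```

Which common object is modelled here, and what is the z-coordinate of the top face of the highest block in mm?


A staircase. The total rise is 1260 mm.

7 identical blocks, each offset up and back from the previous — a staircase. Each step is 180 mm tall and there are 7 of them, so the total rise is 7 × 180 = 1260 mm.


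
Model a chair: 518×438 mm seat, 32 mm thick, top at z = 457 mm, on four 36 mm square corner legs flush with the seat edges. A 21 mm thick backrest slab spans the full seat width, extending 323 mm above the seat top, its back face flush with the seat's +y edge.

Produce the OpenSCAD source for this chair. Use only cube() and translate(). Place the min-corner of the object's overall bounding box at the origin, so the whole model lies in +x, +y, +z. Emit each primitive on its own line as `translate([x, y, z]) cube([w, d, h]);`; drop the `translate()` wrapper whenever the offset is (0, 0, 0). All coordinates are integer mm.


// leg_h = 457 - 32 = 425
translate([0, 0, 425]) cube([518, 438, 32]);
cube([36, 36, 425]);
translate([482, 0, 0]) cube([36, 36, 425]);
translate([0, 402, 0]) cube([36, 36, 425]);
translate([482, 402, 0]) cube([36, 36, 425]);
translate([0, 417, 457]) cube([518, 21, 323]);


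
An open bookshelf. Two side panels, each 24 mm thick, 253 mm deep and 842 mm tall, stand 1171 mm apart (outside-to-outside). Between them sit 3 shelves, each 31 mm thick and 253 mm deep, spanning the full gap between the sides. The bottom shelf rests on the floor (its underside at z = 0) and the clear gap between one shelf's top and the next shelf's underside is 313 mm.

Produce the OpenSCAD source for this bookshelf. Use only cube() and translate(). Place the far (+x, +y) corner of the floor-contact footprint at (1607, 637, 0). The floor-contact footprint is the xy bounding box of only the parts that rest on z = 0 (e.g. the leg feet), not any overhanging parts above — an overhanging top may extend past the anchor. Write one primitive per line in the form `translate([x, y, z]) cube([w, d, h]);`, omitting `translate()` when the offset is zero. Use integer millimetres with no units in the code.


translate([436, 384, 0]) cube([24, 253, 842]);
translate([1583, 384, 0]) cube([24, 253, 842]);
translate([460, 384, 0]) cube([1123, 253, 31]);
translate([460, 384, 344]) cube([1123, 253, 31]);
translate([460, 384, 688]) cube([1123, 253, 31]);


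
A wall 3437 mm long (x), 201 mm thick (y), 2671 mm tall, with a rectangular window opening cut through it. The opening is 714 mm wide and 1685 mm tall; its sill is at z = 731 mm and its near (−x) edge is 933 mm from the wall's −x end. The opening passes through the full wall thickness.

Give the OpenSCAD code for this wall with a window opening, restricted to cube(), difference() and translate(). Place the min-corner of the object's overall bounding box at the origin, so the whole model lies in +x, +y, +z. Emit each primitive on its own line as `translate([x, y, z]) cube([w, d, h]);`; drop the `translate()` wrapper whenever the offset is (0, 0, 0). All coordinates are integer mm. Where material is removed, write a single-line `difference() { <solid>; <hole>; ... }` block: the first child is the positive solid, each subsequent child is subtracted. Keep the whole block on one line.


difference() { cube([3437, 201, 2671]); translate([933, 0, 731]) cube([714, 201, 1685]); }


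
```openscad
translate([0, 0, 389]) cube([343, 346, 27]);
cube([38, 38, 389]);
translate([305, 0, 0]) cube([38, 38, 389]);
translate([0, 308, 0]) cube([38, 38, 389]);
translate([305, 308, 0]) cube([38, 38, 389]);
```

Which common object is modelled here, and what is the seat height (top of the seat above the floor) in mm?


A stool. The seat height is 416 mm.

A 343×346×27 slab at z = 389 on four corner posts — a stool. The seat top is 389 + 27 = 416 mm.


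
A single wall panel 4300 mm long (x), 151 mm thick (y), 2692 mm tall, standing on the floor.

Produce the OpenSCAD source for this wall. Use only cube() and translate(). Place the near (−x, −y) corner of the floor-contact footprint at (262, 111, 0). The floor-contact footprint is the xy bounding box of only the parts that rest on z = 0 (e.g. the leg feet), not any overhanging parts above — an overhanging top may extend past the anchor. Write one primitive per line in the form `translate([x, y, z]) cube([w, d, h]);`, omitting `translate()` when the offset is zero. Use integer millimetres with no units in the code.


translate([262, 111, 0]) cube([4300, 151, 2692]);


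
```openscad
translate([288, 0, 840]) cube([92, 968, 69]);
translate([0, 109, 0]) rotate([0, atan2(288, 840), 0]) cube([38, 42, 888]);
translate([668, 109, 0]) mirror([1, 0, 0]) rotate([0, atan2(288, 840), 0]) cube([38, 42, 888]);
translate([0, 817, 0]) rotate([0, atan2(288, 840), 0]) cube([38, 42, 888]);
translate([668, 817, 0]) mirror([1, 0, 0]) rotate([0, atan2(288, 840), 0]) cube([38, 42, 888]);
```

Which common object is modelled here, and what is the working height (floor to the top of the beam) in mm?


A sawhorse. The overall height is 909 mm.

A beam across two mirrored pairs of raked legs — a sawhorse. The beam's underside is at z = 840 (matching the legs' vertical rise in atan2(288, 840)) and the beam is 69 mm tall, so its top is at 840 + 69 = 909 mm. The raked legs top out at the beam's underside, so that is the highest point.


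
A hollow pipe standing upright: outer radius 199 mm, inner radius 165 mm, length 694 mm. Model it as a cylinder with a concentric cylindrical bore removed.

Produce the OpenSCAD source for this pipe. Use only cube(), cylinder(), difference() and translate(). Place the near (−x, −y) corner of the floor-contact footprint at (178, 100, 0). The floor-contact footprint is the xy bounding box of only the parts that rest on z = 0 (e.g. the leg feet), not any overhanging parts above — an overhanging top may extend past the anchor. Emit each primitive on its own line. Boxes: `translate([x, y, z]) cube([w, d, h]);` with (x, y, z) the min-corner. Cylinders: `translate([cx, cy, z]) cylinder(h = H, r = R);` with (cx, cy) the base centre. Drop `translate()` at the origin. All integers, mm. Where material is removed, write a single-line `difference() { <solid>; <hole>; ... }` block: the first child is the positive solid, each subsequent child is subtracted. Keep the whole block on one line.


difference() { translate([377, 299, 0]) cylinder(h = 694, r = 199); translate([377, 299, 0]) cylinder(h = 694, r = 165); }


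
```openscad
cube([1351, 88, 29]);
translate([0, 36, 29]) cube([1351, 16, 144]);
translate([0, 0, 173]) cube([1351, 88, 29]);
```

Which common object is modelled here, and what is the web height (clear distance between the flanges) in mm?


An I-beam. The web height is 144 mm.

Two wide flanges with a thin centred web — an I-beam. Overall 202 mm minus two 29 mm flanges gives a web of 202 − 2·29 = 144 mm.


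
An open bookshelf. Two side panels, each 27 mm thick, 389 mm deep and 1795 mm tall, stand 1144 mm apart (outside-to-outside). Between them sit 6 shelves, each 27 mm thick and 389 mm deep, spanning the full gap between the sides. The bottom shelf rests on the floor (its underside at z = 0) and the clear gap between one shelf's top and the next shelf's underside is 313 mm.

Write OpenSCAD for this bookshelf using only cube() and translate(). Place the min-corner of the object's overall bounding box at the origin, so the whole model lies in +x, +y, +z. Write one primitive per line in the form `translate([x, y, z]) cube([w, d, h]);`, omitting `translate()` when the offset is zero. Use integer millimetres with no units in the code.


cube([27, 389, 1795]);
translate([1117, 0, 0]) cube([27, 389, 1795]);
translate([27, 0, 0]) cube([1090, 389, 27]);
translate([27, 0, 340]) cube([1090, 389, 27]);
translate([27, 0, 680]) cube([1090, 389, 27]);
translate([27, 0, 1020]) cube([1090, 389, 27]);
translate([27, 0, 1360]) cube([1090, 389, 27]);
translate([27, 0, 1700]) cube([1090, 389, 27]);


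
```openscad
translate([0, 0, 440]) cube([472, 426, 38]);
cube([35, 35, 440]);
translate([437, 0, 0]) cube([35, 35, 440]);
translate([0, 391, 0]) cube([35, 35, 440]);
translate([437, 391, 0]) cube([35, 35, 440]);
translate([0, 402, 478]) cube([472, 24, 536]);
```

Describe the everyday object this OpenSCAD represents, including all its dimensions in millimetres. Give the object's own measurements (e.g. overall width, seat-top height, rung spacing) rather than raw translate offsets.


A chair. The seat is a 472×426×38 mm slab with its top at z = 478 mm, on four 35×35 mm corner legs (flush with the seat edges, standing on z = 0). A flat backrest 24 mm thick, 536 mm tall, spans the full seat width and rises from the seat top along its +y edge, rear face flush with the rear of the seat.


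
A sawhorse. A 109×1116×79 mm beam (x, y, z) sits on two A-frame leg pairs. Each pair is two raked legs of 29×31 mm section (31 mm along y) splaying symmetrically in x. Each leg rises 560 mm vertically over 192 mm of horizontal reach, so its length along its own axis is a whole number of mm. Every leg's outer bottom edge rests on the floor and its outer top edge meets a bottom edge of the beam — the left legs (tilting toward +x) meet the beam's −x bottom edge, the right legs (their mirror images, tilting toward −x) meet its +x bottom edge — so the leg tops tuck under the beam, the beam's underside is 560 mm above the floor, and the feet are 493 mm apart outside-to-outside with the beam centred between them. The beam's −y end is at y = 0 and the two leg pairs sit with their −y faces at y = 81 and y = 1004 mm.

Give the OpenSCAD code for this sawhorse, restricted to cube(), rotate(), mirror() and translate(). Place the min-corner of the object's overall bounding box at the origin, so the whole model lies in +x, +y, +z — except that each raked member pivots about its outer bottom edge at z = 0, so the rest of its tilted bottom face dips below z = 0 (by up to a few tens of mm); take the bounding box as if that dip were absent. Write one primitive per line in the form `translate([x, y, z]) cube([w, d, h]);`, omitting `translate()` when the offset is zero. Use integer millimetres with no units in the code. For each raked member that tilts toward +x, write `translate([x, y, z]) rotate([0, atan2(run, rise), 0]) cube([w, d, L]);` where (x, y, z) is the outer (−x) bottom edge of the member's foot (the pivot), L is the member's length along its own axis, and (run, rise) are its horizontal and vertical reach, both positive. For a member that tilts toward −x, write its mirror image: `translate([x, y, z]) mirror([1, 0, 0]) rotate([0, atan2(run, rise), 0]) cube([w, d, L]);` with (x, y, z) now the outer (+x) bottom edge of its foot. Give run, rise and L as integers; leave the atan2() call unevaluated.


translate([192, 0, 560]) cube([109, 1116, 79]);
translate([0, 81, 0]) rotate([0, atan2(192, 560), 0]) cube([29, 31, 592]);
translate([493, 81, 0]) mirror([1, 0, 0]) rotate([0, atan2(192, 560), 0]) cube([29, 31, 592]);
translate([0, 1004, 0]) rotate([0, atan2(192, 560), 0]) cube([29, 31, 592]);
translate([493, 1004, 0]) mirror([1, 0, 0]) rotate([0, atan2(192, 560), 0]) cube([29, 31, 592]);


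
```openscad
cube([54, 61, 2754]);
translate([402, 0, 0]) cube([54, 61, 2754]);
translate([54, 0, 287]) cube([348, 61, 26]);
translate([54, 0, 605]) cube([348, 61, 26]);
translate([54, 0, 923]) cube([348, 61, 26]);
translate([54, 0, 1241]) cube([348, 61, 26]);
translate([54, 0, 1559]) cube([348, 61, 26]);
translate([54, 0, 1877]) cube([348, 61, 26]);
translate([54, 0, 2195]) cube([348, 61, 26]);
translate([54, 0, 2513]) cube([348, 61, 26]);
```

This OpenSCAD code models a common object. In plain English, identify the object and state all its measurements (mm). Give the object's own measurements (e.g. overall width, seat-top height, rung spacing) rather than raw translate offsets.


A straight ladder. Two 54×61 mm vertical rails, 2754 mm tall, stand 456 mm apart (outside-to-outside) with their front faces coplanar on the −y side. 8 rungs, each 61 mm deep and 26 mm tall, span between the inner faces of the rails, front faces flush with the rails. The lowest rung's underside is at z = 287 mm and rungs are spaced 318 mm apart (underside to underside).


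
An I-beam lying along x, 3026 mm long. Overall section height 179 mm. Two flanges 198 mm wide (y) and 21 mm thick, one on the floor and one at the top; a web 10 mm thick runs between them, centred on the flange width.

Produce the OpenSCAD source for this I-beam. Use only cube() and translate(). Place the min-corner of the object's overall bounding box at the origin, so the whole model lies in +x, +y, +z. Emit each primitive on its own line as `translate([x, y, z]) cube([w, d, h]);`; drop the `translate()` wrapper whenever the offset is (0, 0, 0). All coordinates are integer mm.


cube([3026, 198, 21]);
translate([0, 94, 21]) cube([3026, 10, 137]);
translate([0, 0, 158]) cube([3026, 198, 21]);


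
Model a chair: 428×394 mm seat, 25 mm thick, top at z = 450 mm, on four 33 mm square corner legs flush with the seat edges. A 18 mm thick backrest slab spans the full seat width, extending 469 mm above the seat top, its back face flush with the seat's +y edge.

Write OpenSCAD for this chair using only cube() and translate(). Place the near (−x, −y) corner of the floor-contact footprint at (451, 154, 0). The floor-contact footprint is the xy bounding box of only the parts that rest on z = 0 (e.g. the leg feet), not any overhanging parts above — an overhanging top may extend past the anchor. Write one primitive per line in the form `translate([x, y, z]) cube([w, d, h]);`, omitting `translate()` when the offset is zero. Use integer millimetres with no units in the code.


translate([451, 154, 425]) cube([428, 394, 25]);
translate([451, 154, 0]) cube([33, 33, 425]);
translate([846, 154, 0]) cube([33, 33, 425]);
translate([451, 515, 0]) cube([33, 33, 425]);
translate([846, 515, 0]) cube([33, 33, 425]);
translate([451, 530, 450]) cube([428, 18, 469]);


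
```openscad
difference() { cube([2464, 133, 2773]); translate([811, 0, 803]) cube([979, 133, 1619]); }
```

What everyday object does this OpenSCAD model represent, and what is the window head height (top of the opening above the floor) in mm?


A wall with a window opening. The window head height is 2422 mm.

A wall with a rectangular opening subtracted — a window. Sill at z = 803, opening 1619 mm tall, so the head is at 803 + 1619 = 2422 mm.


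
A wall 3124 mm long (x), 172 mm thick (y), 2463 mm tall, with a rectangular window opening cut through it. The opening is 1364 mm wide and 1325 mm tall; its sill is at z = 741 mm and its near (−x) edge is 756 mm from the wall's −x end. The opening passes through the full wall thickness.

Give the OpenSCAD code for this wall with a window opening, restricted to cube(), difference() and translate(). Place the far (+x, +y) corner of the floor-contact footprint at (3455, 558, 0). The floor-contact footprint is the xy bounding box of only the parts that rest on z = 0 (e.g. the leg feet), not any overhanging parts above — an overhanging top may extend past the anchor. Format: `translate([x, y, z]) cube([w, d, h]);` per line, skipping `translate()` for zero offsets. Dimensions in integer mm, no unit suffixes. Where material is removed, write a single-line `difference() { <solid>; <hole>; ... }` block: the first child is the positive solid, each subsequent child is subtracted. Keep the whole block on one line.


difference() { translate([331, 386, 0]) cube([3124, 172, 2463]); translate([1087, 386, 741]) cube([1364, 172, 1325]); }


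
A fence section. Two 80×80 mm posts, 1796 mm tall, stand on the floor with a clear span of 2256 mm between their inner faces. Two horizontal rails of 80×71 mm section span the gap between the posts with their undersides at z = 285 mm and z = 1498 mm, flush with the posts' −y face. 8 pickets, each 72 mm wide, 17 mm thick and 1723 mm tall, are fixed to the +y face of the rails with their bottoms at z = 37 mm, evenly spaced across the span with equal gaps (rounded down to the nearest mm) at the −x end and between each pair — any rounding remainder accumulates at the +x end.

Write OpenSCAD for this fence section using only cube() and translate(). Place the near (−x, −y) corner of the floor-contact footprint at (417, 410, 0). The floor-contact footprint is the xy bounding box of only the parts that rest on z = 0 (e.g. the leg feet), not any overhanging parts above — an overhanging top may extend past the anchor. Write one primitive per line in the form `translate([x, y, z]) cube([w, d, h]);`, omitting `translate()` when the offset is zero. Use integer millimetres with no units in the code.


translate([417, 410, 0]) cube([80, 80, 1796]);
translate([2753, 410, 0]) cube([80, 80, 1796]);
translate([497, 410, 285]) cube([2256, 80, 71]);
translate([497, 410, 1498]) cube([2256, 80, 71]);
translate([683, 490, 37]) cube([72, 17, 1723]);
translate([941, 490, 37]) cube([72, 17, 1723]);
translate([1199, 490, 37]) cube([72, 17, 1723]);
translate([1457, 490, 37]) cube([72, 17, 1723]);
translate([1715, 490, 37]) cube([72, 17, 1723]);
translate([1973, 490, 37]) cube([72, 17, 1723]);
translate([2231, 490, 37]) cube([72, 17, 1723]);
translate([2489, 490, 37]) cube([72, 17, 1723]);


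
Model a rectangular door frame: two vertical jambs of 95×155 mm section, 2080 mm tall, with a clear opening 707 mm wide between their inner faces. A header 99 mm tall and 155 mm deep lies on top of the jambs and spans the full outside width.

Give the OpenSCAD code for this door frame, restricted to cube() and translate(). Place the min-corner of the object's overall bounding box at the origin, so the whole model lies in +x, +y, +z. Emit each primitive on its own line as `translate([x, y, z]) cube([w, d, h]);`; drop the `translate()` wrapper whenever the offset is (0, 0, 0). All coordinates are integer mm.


cube([95, 155, 2080]);
translate([802, 0, 0]) cube([95, 155, 2080]);
translate([0, 0, 2080]) cube([897, 155, 99]);


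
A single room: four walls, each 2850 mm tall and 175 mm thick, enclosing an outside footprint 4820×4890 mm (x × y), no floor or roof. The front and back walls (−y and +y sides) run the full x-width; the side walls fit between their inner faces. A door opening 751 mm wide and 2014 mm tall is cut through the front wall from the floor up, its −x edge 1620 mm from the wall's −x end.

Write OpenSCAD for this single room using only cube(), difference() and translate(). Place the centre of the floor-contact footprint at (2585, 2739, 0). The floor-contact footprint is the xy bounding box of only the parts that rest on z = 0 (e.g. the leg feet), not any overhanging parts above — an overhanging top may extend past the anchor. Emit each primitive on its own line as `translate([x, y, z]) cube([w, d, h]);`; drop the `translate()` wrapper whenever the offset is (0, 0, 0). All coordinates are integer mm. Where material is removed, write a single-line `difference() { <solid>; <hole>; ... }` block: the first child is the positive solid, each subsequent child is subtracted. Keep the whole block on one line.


difference() { translate([175, 294, 0]) cube([4820, 175, 2850]); translate([1795, 294, 0]) cube([751, 175, 2014]); }
translate([175, 5009, 0]) cube([4820, 175, 2850]);
translate([175, 469, 0]) cube([175, 4540, 2850]);
translate([4820, 469, 0]) cube([175, 4540, 2850]);


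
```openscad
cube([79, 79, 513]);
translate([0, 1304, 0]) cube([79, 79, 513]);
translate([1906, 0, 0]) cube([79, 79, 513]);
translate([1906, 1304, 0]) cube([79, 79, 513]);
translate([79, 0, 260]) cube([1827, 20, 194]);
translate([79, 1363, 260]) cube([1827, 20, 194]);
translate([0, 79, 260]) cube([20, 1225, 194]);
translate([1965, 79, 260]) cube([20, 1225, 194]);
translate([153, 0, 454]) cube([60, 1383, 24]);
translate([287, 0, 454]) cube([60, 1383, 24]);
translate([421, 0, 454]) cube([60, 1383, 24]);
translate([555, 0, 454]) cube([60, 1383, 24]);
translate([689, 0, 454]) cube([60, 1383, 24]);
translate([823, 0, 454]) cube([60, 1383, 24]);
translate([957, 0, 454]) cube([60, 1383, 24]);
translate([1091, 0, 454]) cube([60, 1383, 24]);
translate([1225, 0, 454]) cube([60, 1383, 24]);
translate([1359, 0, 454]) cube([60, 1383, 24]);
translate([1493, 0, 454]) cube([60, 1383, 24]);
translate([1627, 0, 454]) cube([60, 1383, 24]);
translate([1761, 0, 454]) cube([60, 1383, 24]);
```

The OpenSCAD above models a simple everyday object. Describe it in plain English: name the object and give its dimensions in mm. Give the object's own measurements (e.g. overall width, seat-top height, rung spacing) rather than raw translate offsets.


A bed frame 1985 mm long (x) by 1383 mm wide (y). Four 79×79 mm corner posts, 513 mm tall, at the corners of the footprint. Four rails of 20 mm thickness and 194 mm height run between adjacent posts with their undersides at z = 260 mm, their outer faces flush with the outside of the frame (the two x-running rails run between the posts' inner faces; the two y-running rails run between the posts' inner faces). 13 slats, each 60 mm wide (x) and 24 mm thick, lie across the top of the two x-running rails, running the full 1383 mm width of the frame in y; along x they sit between the end posts with a 74 mm gap after the −x posts and between neighbouring slats, leaving 85 mm before the +x posts.


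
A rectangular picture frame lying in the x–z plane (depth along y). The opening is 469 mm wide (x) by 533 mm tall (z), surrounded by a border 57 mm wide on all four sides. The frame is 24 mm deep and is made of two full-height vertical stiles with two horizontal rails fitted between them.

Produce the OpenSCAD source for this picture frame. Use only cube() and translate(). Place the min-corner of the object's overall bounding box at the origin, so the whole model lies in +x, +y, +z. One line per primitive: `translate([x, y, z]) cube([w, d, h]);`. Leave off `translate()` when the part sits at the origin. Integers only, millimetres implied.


cube([57, 24, 647]);
translate([526, 0, 0]) cube([57, 24, 647]);
translate([57, 0, 0]) cube([469, 24, 57]);
translate([57, 0, 590]) cube([469, 24, 57]);
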